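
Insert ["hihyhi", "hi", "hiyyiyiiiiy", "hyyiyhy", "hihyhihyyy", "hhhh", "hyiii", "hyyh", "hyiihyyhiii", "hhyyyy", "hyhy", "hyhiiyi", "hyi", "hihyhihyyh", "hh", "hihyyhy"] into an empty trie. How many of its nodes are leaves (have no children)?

12

A leaf is a node with no children — equivalently, the end of a word that is not a proper prefix of any other stored word.
Those words: "hhhh", "hhyyyy", "hihyhihyyh", "hihyhihyyy", "hihyyhy", "hiyyiyiiiiy", "hyhiiyi", "hyhy", "hyiihyyhiii", "hyiii", "hyyh", "hyyiyhy"
Leaf count: 12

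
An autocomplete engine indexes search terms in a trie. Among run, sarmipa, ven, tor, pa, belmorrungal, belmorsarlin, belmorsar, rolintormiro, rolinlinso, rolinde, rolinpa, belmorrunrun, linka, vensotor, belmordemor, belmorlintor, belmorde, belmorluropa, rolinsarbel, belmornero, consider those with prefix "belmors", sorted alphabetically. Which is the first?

belmorsar

DFS of the "belmors" subtree visits, in order: "belmorsar", "belmorsarlin"
The 1st is belmorsar.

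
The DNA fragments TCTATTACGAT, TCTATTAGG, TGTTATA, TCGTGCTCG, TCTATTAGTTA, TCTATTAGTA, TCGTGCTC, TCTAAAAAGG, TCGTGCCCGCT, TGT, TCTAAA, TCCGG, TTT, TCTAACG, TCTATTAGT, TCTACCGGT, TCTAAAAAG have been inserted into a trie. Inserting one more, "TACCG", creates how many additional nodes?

"T" is already a path in the trie; the remaining "ACCG" must be added.
New nodes needed: |"TACCG"| − 1 = 5 − 1 = 4.

4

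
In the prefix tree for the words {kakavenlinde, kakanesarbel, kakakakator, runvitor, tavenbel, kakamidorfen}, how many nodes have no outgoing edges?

Leaves are exactly the stored words that no other stored word extends.
Those words: "kakakakator", "kakamidorfen", "kakanesarbel", "kakavenlinde", "runvitor", "tavenbel"
Leaf count: 6

6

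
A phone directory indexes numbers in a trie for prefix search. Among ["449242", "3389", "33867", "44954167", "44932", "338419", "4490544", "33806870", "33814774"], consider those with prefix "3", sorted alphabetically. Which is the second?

Words with prefix "3", in lexicographic order: "33806870", "33814774", "338419", "33867", "3389"
Position 2: 33814774

33814774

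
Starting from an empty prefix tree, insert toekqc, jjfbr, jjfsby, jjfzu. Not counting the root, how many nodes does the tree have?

16

Insert word by word; a character creates a node only if that edge doesn't already exist:
  "toekqc" → 6 new (t, o, e, k, q, c)
  "jjfbr" → 5 new (j, j, f, b, r)
  "jjfsby" → prefix "jjf" already present; 3 new (s, b, y)
  "jjfzu" → prefix "jjf" already present; 2 new (z, u)
Total nodes = 6 + 5 + 3 + 2 = 16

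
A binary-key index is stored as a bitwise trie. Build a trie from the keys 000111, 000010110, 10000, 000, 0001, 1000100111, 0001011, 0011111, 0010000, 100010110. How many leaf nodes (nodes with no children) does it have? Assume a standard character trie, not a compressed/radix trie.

A leaf is a node with no children — equivalently, the end of a word that is not a proper prefix of any other stored word.
Those words: "000010110", "0001011", "000111", "0010000", "0011111", "10000", "1000100111", "100010110"
Leaf count: 8

8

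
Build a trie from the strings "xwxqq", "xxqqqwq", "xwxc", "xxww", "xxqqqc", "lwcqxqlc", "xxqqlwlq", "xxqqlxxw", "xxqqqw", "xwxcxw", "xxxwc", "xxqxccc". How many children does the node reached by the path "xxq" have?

2

The children of the "xxq" node are the distinct next characters among strings starting with "xxq".
Characters that immediately follow "xxq" among the stored strings: {q, x}.
That node has 2 child edges.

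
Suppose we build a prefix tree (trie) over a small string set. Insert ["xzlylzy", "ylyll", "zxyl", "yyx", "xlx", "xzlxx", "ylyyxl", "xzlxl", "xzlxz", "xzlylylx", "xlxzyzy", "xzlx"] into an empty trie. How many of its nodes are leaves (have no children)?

10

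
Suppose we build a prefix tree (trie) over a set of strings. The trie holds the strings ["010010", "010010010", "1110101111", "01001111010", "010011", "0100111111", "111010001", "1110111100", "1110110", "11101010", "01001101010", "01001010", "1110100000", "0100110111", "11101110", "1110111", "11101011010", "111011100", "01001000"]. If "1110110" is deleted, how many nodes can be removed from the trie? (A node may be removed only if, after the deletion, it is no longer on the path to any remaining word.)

1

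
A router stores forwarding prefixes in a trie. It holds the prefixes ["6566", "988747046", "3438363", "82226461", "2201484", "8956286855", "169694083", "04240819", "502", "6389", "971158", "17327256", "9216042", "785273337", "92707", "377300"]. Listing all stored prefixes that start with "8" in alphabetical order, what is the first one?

DFS of the "8" subtree visits, in order: "82226461", "8956286855"
Position 1: 82226461

82226461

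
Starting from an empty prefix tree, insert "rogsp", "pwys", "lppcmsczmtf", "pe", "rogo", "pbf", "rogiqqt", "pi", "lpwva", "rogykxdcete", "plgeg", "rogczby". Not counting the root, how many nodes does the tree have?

48

For each word, the new-node count is its length minus the longest prefix already in the trie:
  "rogsp" → 5 new (r, o, g, s, p)
  "pwys" → 4 new (p, w, y, s)
  "lppcmsczmtf" → 11 new (l, p, p, c, m, s, c, z, m, t, f)
  "pe" → prefix "p" already present; 1 new (e)
  "rogo" → prefix "rog" already present; 1 new (o)
  "pbf" → prefix "p" already present; 2 new (b, f)
  "rogiqqt" → prefix "rog" already present; 4 new (i, q, q, t)
  "pi" → prefix "p" already present; 1 new (i)
  "lpwva" → prefix "lp" already present; 3 new (w, v, a)
  "rogykxdcete" → prefix "rog" already present; 8 new (y, k, x, d, c, e, t, e)
  "plgeg" → prefix "p" already present; 4 new (l, g, e, g)
  "rogczby" → prefix "rog" already present; 4 new (c, z, b, y)
Total nodes = 5 + 4 + 11 + 1 + 1 + 2 + 4 + 1 + 3 + 8 + 4 + 4 = 48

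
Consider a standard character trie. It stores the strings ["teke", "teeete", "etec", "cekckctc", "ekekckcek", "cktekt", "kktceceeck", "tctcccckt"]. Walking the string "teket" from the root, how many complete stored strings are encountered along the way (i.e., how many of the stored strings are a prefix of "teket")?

1

Traverse "teket" character by character; count nodes along the way that are marked as word ends.
Prefixes of the query that are stored words: "teke"
Count: 1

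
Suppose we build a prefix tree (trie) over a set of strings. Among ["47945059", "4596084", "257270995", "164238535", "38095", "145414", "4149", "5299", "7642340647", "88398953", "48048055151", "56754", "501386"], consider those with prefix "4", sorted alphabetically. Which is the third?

DFS of the "4" subtree visits, in order: "4149", "4596084", "47945059", "48048055151"
Position 3: 47945059

47945059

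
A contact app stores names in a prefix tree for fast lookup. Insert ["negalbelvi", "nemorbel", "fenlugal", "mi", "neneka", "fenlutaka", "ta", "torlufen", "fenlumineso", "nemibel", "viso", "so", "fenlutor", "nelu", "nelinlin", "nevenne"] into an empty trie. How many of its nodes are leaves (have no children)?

A leaf is a node with no children — equivalently, the end of a word that is not a proper prefix of any other stored word.
Those words: "fenlugal", "fenlumineso", "fenlutaka", "fenlutor", "mi", "negalbelvi", "nelinlin", "nelu", "nemibel", "nemorbel", "neneka", "nevenne", "so", "ta", "torlufen", "viso"
Leaf count: 16

16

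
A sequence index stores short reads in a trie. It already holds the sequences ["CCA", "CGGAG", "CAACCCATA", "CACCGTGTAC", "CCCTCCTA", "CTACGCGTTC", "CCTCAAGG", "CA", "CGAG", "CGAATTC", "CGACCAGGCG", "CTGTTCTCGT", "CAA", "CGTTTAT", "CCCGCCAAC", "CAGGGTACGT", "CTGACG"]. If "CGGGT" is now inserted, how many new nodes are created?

2

"CGG" is already a path in the trie; the remaining "GT" must be added.
New nodes needed: |"CGGGT"| − 3 = 5 − 3 = 2.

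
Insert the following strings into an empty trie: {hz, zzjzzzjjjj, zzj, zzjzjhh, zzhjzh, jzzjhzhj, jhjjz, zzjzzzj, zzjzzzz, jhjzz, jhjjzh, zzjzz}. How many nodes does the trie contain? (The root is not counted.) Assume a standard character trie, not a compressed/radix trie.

35

Trace insertions, counting only characters that open a new branch:
  "hz" → 2 new (h, z)
  "zzjzzzjjjj" → 10 new (z, z, j, z, z, z, j, j, j, j)
  "zzj" → prefix "zzj" already present; 0 new (none)
  "zzjzjhh" → prefix "zzjz" already present; 3 new (j, h, h)
  "zzhjzh" → prefix "zz" already present; 4 new (h, j, z, h)
  "jzzjhzhj" → 8 new (j, z, z, j, h, z, h, j)
  "jhjjz" → prefix "j" already present; 4 new (h, j, j, z)
  "zzjzzzj" → prefix "zzjzzzj" already present; 0 new (none)
  "zzjzzzz" → prefix "zzjzzz" already present; 1 new (z)
  "jhjzz" → prefix "jhj" already present; 2 new (z, z)
  "jhjjzh" → prefix "jhjjz" already present; 1 new (h)
  "zzjzz" → prefix "zzjzz" already present; 0 new (none)
Total nodes = 2 + 10 + 0 + 3 + 4 + 8 + 4 + 0 + 1 + 2 + 1 + 0 = 35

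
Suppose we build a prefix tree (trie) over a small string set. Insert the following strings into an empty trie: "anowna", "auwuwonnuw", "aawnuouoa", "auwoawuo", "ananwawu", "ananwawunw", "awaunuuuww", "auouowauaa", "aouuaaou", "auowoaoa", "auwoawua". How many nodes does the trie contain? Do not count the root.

Count nodes per top-level branch (shared prefixes stored once):
  'a'-branch (aawnuouoa, ananwawu, ananwawunw, anowna, aouuaaou, auouowauaa, auowoaoa, auwoawua, auwoawuo, auwuwonnuw, awaunuuuww): 66 nodes
Sum: 66

66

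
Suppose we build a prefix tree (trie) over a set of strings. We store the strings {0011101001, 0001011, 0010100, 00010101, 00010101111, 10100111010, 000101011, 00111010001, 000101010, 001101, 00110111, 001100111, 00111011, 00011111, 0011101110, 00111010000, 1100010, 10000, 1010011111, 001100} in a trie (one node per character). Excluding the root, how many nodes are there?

65

Count nodes per top-level branch (shared prefixes stored once):
  '0'-branch (00010101, 000101010, 000101011, 00010101111, 0001011, 00011111, 0010100, 001100, 001100111, 001101, 00110111, 00111010000, 00111010001, 0011101001, 00111011, 0011101110): 43 nodes
  '1'-branch (10000, 10100111010, 1010011111, 1100010): 22 nodes
Sum: 65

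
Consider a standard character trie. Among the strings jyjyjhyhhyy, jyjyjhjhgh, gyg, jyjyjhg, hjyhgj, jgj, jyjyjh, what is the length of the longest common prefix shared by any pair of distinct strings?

The deepest shared node is where two words last agree before diverging.
e.g. "jyjyjh" and "jyjyjhg" share the prefix "jyjyjh" of length 6; no pair shares a longer one.
Longest shared-prefix length: 6

6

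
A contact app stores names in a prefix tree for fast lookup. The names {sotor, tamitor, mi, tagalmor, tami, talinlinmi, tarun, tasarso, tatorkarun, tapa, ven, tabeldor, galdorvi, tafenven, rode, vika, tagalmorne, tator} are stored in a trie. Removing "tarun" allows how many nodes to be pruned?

3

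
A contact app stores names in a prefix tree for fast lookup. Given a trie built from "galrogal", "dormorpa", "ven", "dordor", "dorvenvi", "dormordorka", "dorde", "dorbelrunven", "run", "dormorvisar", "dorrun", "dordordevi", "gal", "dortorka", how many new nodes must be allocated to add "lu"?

2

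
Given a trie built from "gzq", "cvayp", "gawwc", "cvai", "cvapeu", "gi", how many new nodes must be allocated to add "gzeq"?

"gz" is already a path in the trie; the remaining "eq" must be added.
Each of the 2 remaining characters creates one node.

2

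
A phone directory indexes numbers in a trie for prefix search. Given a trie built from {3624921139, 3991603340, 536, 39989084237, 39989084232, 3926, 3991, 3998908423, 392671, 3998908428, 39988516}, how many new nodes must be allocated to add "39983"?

"3998" is already a path in the trie; the remaining "3" must be added.
So 5 − 4 = 1 new nodes.

1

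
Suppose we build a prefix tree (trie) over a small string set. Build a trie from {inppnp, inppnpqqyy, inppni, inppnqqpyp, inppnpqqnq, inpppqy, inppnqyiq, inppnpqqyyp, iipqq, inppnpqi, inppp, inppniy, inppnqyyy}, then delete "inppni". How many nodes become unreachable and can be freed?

After clearing the end-marker at "inppni", prune upward until reaching a node still needed by another word.
Every node on "inppni" is still needed (e.g. by "inppniy"), so nothing is freed.
Nodes removed: 0

0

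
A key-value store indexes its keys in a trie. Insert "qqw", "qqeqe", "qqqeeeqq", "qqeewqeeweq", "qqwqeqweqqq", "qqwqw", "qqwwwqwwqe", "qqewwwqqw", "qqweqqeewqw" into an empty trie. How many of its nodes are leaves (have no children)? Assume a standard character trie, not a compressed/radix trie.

8

A leaf is a node with no children — equivalently, the end of a word that is not a proper prefix of any other stored word.
Those words: "qqeewqeeweq", "qqeqe", "qqewwwqqw", "qqqeeeqq", "qqweqqeewqw", "qqwqeqweqqq", "qqwqw", "qqwwwqwwqe"
Leaf count: 8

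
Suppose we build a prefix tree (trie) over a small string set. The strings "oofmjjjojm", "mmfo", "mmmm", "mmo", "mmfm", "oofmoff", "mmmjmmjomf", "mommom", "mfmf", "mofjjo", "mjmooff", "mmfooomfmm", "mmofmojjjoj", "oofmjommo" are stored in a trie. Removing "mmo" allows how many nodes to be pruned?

0

Walk "mmo" from the leaf back toward the root, removing each node that no remaining word uses.
Every node on "mmo" is still needed (e.g. by "mmofmojjjoj"), so nothing is freed.
Nodes removed: 0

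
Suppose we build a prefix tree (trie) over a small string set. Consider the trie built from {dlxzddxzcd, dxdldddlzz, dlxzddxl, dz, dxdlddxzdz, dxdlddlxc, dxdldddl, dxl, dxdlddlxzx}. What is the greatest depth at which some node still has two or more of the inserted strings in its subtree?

The deepest shared node is where two words last agree before diverging.
"dxdldddl" and "dxdldddlzz" agree on "dxdldddl" (8 characters) before diverging; nothing deeper is shared.
Longest shared-prefix length: 8

8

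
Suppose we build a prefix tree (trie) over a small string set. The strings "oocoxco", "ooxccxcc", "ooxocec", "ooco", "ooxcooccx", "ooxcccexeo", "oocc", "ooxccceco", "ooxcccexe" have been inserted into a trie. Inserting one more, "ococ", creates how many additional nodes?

3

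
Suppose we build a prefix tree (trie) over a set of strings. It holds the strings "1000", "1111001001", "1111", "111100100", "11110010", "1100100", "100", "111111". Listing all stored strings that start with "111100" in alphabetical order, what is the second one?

DFS of the "111100" subtree visits, in order: "11110010", "111100100", "1111001001"
The 2nd is 111100100.

111100100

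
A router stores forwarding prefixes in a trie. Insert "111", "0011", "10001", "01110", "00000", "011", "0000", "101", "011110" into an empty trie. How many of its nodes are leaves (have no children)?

7

Leaves are exactly the stored words that no other stored word extends.
Those words: "00000", "0011", "01110", "011110", "10001", "101", "111"
Leaf count: 7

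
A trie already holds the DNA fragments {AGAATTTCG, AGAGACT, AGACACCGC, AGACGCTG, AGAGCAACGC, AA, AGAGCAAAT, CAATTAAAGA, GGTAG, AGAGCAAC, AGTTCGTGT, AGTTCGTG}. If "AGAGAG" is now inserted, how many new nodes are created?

1

Walking "AGAGAG" from the root, the first 5 characters ("AGAGA") follow existing edges; "G" is the first miss.
Each of the 1 remaining characters creates one node.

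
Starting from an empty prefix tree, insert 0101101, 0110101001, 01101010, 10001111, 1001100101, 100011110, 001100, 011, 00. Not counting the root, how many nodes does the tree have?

Trie structure (* marks end of a word):
(root)
├─ 0
│  ├─ 0 *
│  │  └─ 1
│  │     └─ 1
│  │        └─ 0
│  │           └─ 0 *
│  └─ 1
│     ├─ 0
│     │  └─ 1
│     │     └─ 1
│     │        └─ 0
│     │           └─ 1 *
│     └─ 1 *
│        └─ 0
│           └─ 1
│              └─ 0
│                 └─ 1
│                    └─ 0 *
│                       └─ 0
│                          └─ 1 *
└─ 1
   └─ 0
      └─ 0
         ├─ 0
         │  └─ 1
         │     └─ 1
         │        └─ 1
         │           └─ 1 *
         │              └─ 0 *
         └─ 1
            └─ 1
               └─ 0
                  └─ 0
                     └─ 1
                        └─ 0
                           └─ 1 *
Counting every labelled node above: 36.

36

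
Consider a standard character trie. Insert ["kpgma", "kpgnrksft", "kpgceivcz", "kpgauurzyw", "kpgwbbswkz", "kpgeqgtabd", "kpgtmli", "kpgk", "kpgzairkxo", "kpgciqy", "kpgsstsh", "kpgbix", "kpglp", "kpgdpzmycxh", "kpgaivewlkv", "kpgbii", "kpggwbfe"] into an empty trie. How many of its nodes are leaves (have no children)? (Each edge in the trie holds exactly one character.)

17

Leaves are exactly the stored words that no other stored word extends.
Those words: "kpgaivewlkv", "kpgauurzyw", "kpgbii", "kpgbix", "kpgceivcz", "kpgciqy", "kpgdpzmycxh", "kpgeqgtabd", "kpggwbfe", "kpgk", "kpglp", "kpgma", "kpgnrksft", "kpgsstsh", "kpgtmli", "kpgwbbswkz", "kpgzairkxo"
Leaf count: 17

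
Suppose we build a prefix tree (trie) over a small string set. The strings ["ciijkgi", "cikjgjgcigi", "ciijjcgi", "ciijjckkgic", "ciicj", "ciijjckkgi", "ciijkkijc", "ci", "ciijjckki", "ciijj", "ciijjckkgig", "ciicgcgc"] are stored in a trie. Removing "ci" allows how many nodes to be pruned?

0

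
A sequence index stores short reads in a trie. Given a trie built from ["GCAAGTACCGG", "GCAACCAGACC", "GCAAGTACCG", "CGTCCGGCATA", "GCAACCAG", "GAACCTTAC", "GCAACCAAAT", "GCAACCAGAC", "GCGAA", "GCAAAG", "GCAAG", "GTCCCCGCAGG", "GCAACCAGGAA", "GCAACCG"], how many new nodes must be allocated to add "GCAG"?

1

The longest prefix of "GCAG" already in the trie is "GCA" (length 3).
Each of the 1 remaining characters creates one node.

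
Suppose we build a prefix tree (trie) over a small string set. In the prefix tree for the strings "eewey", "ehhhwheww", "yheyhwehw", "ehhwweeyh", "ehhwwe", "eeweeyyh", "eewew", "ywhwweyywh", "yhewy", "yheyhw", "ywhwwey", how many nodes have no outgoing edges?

8

A leaf is a node with no children — equivalently, the end of a word that is not a proper prefix of any other stored word.
Those words: "eeweeyyh", "eewew", "eewey", "ehhhwheww", "ehhwweeyh", "yhewy", "yheyhwehw", "ywhwweyywh"
Leaf count: 8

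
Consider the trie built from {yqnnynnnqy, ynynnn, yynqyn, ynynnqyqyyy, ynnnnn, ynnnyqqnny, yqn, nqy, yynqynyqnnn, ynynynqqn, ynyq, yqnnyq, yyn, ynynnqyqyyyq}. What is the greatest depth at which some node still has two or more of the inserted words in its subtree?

Look for the deepest trie node that still has at least two words in its subtree.
"ynynnqyqyyy" and "ynynnqyqyyyq" agree on "ynynnqyqyyy" (11 characters) before diverging; nothing deeper is shared.
Longest shared-prefix length: 11

11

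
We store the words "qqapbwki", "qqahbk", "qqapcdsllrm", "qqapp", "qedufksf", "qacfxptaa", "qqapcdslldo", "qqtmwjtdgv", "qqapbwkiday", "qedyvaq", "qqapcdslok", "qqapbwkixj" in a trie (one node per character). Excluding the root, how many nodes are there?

Trace insertions, counting only characters that open a new branch:
  "qqapbwki" → 8 new (q, q, a, p, b, w, k, i)
  "qqahbk" → prefix "qqa" already present; 3 new (h, b, k)
  "qqapcdsllrm" → prefix "qqap" already present; 7 new (c, d, s, l, l, r, m)
  "qqapp" → prefix "qqap" already present; 1 new (p)
  "qedufksf" → prefix "q" already present; 7 new (e, d, u, f, k, s, f)
  "qacfxptaa" → prefix "q" already present; 8 new (a, c, f, x, p, t, a, a)
  "qqapcdslldo" → prefix "qqapcdsll" already present; 2 new (d, o)
  "qqtmwjtdgv" → prefix "qq" already present; 8 new (t, m, w, j, t, d, g, v)
  "qqapbwkiday" → prefix "qqapbwki" already present; 3 new (d, a, y)
  "qedyvaq" → prefix "qed" already present; 4 new (y, v, a, q)
  "qqapcdslok" → prefix "qqapcdsl" already present; 2 new (o, k)
  "qqapbwkixj" → prefix "qqapbwki" already present; 2 new (x, j)
Total nodes = 8 + 3 + 7 + 1 + 7 + 8 + 2 + 8 + 3 + 4 + 2 + 2 = 55

55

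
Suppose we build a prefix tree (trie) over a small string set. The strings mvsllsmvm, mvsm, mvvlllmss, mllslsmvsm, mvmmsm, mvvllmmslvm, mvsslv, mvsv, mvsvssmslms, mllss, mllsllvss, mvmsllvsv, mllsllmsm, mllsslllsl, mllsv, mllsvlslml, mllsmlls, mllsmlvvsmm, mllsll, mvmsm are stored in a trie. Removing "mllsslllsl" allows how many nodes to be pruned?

5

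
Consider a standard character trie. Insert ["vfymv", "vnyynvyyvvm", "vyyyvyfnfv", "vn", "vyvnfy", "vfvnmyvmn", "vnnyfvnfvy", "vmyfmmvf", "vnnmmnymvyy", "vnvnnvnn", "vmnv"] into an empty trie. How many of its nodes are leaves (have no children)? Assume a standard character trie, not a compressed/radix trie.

10

Leaves are exactly the stored words that no other stored word extends.
Those words: "vfvnmyvmn", "vfymv", "vmnv", "vmyfmmvf", "vnnmmnymvyy", "vnnyfvnfvy", "vnvnnvnn", "vnyynvyyvvm", "vyvnfy", "vyyyvyfnfv"
Leaf count: 10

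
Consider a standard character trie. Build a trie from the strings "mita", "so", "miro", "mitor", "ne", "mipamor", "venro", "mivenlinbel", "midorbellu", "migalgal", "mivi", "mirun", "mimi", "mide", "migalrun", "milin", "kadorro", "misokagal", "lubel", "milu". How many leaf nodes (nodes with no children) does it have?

Leaves are exactly the stored words that no other stored word extends.
Those words: "kadorro", "lubel", "mide", "midorbellu", "migalgal", "migalrun", "milin", "milu", "mimi", "mipamor", "miro", "mirun", "misokagal", "mita", "mitor", "mivenlinbel", "mivi", "ne", "so", "venro"
Leaf count: 20

20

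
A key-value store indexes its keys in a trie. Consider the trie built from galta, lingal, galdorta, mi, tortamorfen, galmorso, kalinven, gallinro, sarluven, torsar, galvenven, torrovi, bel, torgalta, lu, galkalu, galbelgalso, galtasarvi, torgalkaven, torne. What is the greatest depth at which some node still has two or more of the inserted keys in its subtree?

6

Look for the deepest trie node that still has at least two words in its subtree.
e.g. "torgalkaven" and "torgalta" share the prefix "torgal" of length 6; no pair shares a longer one.
Longest shared-prefix length: 6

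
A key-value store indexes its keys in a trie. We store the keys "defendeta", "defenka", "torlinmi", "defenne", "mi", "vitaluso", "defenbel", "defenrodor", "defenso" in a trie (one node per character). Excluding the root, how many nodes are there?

41

For each word, the new-node count is its length minus the longest prefix already in the trie:
  "defendeta" → 9 new (d, e, f, e, n, d, e, t, a)
  "defenka" → prefix "defen" already present; 2 new (k, a)
  "torlinmi" → 8 new (t, o, r, l, i, n, m, i)
  "defenne" → prefix "defen" already present; 2 new (n, e)
  "mi" → 2 new (m, i)
  "vitaluso" → 8 new (v, i, t, a, l, u, s, o)
  "defenbel" → prefix "defen" already present; 3 new (b, e, l)
  "defenrodor" → prefix "defen" already present; 5 new (r, o, d, o, r)
  "defenso" → prefix "defen" already present; 2 new (s, o)
Total nodes = 9 + 2 + 8 + 2 + 2 + 8 + 3 + 5 + 2 = 41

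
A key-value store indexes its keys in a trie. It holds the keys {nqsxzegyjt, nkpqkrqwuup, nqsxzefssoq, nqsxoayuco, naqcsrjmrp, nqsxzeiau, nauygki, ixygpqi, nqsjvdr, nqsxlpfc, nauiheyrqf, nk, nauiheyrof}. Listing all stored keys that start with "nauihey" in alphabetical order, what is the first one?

DFS of the "nauihey" subtree visits, in order: "nauiheyrof", "nauiheyrqf"
The 1st is nauiheyrof.

nauiheyrof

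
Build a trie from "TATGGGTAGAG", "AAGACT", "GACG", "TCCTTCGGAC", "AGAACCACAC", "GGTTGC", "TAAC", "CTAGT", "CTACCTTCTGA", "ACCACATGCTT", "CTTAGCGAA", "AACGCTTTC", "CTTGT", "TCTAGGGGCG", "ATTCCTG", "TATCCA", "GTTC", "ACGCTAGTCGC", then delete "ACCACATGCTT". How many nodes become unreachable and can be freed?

9

After clearing the end-marker at "ACCACATGCTT", prune upward until reaching a node still needed by another word.
The suffix "CACATGCTT" (9 nodes) is used only by "ACCACATGCTT"; the node for "AC" still has the child "G", so pruning stops there.
Nodes removed: 9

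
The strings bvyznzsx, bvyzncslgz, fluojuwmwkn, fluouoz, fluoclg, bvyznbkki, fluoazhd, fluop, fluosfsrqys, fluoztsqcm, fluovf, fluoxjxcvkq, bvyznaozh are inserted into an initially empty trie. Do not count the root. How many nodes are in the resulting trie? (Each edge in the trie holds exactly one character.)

65

Trace insertions, counting only characters that open a new branch:
  "bvyznzsx" → 8 new (b, v, y, z, n, z, s, x)
  "bvyzncslgz" → prefix "bvyzn" already present; 5 new (c, s, l, g, z)
  "fluojuwmwkn" → 11 new (f, l, u, o, j, u, w, m, w, k, n)
  "fluouoz" → prefix "fluo" already present; 3 new (u, o, z)
  "fluoclg" → prefix "fluo" already present; 3 new (c, l, g)
  "bvyznbkki" → prefix "bvyzn" already present; 4 new (b, k, k, i)
  "fluoazhd" → prefix "fluo" already present; 4 new (a, z, h, d)
  "fluop" → prefix "fluo" already present; 1 new (p)
  "fluosfsrqys" → prefix "fluo" already present; 7 new (s, f, s, r, q, y, s)
  "fluoztsqcm" → prefix "fluo" already present; 6 new (z, t, s, q, c, m)
  "fluovf" → prefix "fluo" already present; 2 new (v, f)
  "fluoxjxcvkq" → prefix "fluo" already present; 7 new (x, j, x, c, v, k, q)
  "bvyznaozh" → prefix "bvyzn" already present; 4 new (a, o, z, h)
Total nodes = 8 + 5 + 11 + 3 + 3 + 4 + 4 + 1 + 7 + 6 + 2 + 7 + 4 = 65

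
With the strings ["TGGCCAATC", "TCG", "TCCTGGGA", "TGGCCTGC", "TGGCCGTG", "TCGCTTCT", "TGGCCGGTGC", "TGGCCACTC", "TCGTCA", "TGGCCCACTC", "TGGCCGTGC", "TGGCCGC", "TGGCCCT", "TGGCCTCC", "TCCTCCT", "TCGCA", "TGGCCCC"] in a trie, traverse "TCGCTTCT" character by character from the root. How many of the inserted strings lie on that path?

2

Check each prefix of "TCGCTTCT" against the stored set — each match is an end-marker on the path.
Prefixes of the query that are stored words: "TCG", "TCGCTTCT"
Count: 2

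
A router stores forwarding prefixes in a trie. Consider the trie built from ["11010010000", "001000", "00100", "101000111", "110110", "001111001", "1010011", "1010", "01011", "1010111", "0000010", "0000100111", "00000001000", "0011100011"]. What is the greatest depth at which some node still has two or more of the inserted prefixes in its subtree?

5

The deepest shared node is where two words last agree before diverging.
"00000001000" and "0000010" agree on "00000" (5 characters) before diverging; nothing deeper is shared.
Longest shared-prefix length: 5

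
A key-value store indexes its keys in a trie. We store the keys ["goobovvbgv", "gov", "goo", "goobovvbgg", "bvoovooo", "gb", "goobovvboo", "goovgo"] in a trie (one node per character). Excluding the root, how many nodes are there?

26

Count nodes per top-level branch (shared prefixes stored once):
  'b'-branch (bvoovooo): 8 nodes
  'g'-branch (gb, goo, goobovvbgg, goobovvbgv, goobovvboo, goovgo, gov): 18 nodes
Sum: 26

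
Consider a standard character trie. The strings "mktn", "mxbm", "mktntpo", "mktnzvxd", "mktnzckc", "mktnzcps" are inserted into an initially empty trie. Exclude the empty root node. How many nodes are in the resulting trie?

Trie structure (* marks end of a word):
(root)
└─ m
   ├─ k
   │  └─ t
   │     └─ n *
   │        ├─ t
   │        │  └─ p
   │        │     └─ o *
   │        └─ z
   │           ├─ c
   │           │  ├─ k
   │           │  │  └─ c *
   │           │  └─ p
   │           │     └─ s *
   │           └─ v
   │              └─ x
   │                 └─ d *
   └─ x
      └─ b
         └─ m *
Counting every labelled node above: 19.

19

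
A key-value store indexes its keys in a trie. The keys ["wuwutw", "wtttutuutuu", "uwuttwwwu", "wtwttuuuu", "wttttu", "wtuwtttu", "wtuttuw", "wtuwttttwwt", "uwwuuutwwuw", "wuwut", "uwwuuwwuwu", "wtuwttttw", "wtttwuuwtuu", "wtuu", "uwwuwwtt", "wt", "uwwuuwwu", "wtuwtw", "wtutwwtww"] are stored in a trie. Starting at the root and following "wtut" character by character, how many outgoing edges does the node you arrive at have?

Follow the path "wtut" to its node, then look at its outgoing edges.
Distinct next characters after "wtut": t, w.
That node has 2 child edges.

2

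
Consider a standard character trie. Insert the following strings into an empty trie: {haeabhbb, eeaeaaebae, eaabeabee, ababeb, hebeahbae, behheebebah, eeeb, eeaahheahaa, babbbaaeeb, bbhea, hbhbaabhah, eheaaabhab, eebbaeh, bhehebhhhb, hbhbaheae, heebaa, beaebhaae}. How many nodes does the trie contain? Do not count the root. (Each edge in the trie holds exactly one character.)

121

For each word, the new-node count is its length minus the longest prefix already in the trie:
  "haeabhbb" → 8 new (h, a, e, a, b, h, b, b)
  "eeaeaaebae" → 10 new (e, e, a, e, a, a, e, b, a, e)
  "eaabeabee" → prefix "e" already present; 8 new (a, a, b, e, a, b, e, e)
  "ababeb" → 6 new (a, b, a, b, e, b)
  "hebeahbae" → prefix "h" already present; 8 new (e, b, e, a, h, b, a, e)
  "behheebebah" → 11 new (b, e, h, h, e, e, b, e, b, a, h)
  "eeeb" → prefix "ee" already present; 2 new (e, b)
  "eeaahheahaa" → prefix "eea" already present; 8 new (a, h, h, e, a, h, a, a)
  "babbbaaeeb" → prefix "b" already present; 9 new (a, b, b, b, a, a, e, e, b)
  "bbhea" → prefix "b" already present; 4 new (b, h, e, a)
  "hbhbaabhah" → prefix "h" already present; 9 new (b, h, b, a, a, b, h, a, h)
  "eheaaabhab" → prefix "e" already present; 9 new (h, e, a, a, a, b, h, a, b)
  "eebbaeh" → prefix "ee" already present; 5 new (b, b, a, e, h)
  "bhehebhhhb" → prefix "b" already present; 9 new (h, e, h, e, b, h, h, h, b)
  "hbhbaheae" → prefix "hbhba" already present; 4 new (h, e, a, e)
  "heebaa" → prefix "he" already present; 4 new (e, b, a, a)
  "beaebhaae" → prefix "be" already present; 7 new (a, e, b, h, a, a, e)
Total nodes = 8 + 10 + 8 + 6 + 8 + 11 + 2 + 8 + 9 + 4 + 9 + 9 + 5 + 9 + 4 + 4 + 7 = 121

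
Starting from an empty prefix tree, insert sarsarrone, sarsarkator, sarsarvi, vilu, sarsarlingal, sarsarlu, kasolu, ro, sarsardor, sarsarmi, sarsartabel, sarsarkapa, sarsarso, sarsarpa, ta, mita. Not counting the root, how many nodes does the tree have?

Insert word by word; a character creates a node only if that edge doesn't already exist:
  "sarsarrone" → 10 new (s, a, r, s, a, r, r, o, n, e)
  "sarsarkator" → prefix "sarsar" already present; 5 new (k, a, t, o, r)
  "sarsarvi" → prefix "sarsar" already present; 2 new (v, i)
  "vilu" → 4 new (v, i, l, u)
  "sarsarlingal" → prefix "sarsar" already present; 6 new (l, i, n, g, a, l)
  "sarsarlu" → prefix "sarsarl" already present; 1 new (u)
  "kasolu" → 6 new (k, a, s, o, l, u)
  "ro" → 2 new (r, o)
  "sarsardor" → prefix "sarsar" already present; 3 new (d, o, r)
  "sarsarmi" → prefix "sarsar" already present; 2 new (m, i)
  "sarsartabel" → prefix "sarsar" already present; 5 new (t, a, b, e, l)
  "sarsarkapa" → prefix "sarsarka" already present; 2 new (p, a)
  "sarsarso" → prefix "sarsar" already present; 2 new (s, o)
  "sarsarpa" → prefix "sarsar" already present; 2 new (p, a)
  "ta" → 2 new (t, a)
  "mita" → 4 new (m, i, t, a)
Total nodes = 10 + 5 + 2 + 4 + 6 + 1 + 6 + 2 + 3 + 2 + 5 + 2 + 2 + 2 + 2 + 4 = 58

58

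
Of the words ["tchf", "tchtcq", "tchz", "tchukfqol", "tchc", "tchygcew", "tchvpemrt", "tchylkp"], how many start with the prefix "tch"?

8

Traverse to the node for "tch", then collect every word in that subtree.
Matches: "tchc", "tchf", "tchtcq", "tchukfqol", "tchvpemrt", "tchygcew", "tchylkp", "tchz"
Count: 8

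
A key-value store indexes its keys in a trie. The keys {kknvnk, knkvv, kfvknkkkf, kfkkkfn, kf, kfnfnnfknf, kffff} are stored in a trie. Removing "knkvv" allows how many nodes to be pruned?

4

After clearing the end-marker at "knkvv", prune upward until reaching a node still needed by another word.
The suffix "nkvv" (4 nodes) is used only by "knkvv"; the node for "k" still has the child "k", so pruning stops there.
Nodes removed: 4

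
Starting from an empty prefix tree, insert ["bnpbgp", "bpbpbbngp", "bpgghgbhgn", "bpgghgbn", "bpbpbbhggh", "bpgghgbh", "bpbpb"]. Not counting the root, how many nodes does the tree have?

27

Trace insertions, counting only characters that open a new branch:
  "bnpbgp" → 6 new (b, n, p, b, g, p)
  "bpbpbbngp" → prefix "b" already present; 8 new (p, b, p, b, b, n, g, p)
  "bpgghgbhgn" → prefix "bp" already present; 8 new (g, g, h, g, b, h, g, n)
  "bpgghgbn" → prefix "bpgghgb" already present; 1 new (n)
  "bpbpbbhggh" → prefix "bpbpbb" already present; 4 new (h, g, g, h)
  "bpgghgbh" → prefix "bpgghgbh" already present; 0 new (none)
  "bpbpb" → prefix "bpbpb" already present; 0 new (none)
Total nodes = 6 + 8 + 8 + 1 + 4 + 0 + 0 = 27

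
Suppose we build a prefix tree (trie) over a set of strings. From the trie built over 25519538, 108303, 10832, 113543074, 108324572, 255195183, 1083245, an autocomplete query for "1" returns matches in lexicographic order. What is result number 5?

113543074

Words with prefix "1", in lexicographic order: "108303", "10832", "1083245", "108324572", "113543074"
Position 5: 113543074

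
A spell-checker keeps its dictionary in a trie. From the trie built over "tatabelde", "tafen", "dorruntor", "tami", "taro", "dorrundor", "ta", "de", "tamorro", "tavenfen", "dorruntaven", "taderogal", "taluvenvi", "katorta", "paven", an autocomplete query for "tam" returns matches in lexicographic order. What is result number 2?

tamorro

DFS of the "tam" subtree visits, in order: "tami", "tamorro"
Position 2: tamorro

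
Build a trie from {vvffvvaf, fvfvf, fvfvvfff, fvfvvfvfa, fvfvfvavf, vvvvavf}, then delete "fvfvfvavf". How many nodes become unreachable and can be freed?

A node on "fvfvfvavf"'s path can go only if nothing else ends at it or branches off below it.
The suffix "vavf" (4 nodes) is used only by "fvfvfvavf"; "fvfvf" is itself a stored word, so pruning stops there.
Nodes removed: 4

4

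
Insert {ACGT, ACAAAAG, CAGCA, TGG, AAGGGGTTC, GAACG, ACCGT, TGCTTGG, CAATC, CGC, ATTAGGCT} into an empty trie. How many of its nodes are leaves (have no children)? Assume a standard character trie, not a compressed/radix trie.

11

A leaf is a node with no children — equivalently, the end of a word that is not a proper prefix of any other stored word.
Those words: "AAGGGGTTC", "ACAAAAG", "ACCGT", "ACGT", "ATTAGGCT", "CAATC", "CAGCA", "CGC", "GAACG", "TGCTTGG", "TGG"
Leaf count: 11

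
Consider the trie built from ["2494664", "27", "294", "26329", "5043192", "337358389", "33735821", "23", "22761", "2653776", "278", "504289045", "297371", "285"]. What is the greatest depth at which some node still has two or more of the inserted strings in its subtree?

6

Equivalently: take the maximum, over all pairs, of their longest common prefix length.
e.g. "33735821" and "337358389" share the prefix "337358" of length 6; no pair shares a longer one.
Longest shared-prefix length: 6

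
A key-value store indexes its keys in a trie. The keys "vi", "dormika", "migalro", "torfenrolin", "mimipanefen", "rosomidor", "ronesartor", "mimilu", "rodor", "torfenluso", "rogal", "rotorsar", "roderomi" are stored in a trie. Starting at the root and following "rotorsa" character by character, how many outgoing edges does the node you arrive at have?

1

Walk "rotorsa" from the root, arriving at one node.
Characters that immediately follow "rotorsa" among the stored strings: {r}.
That node has 1 child edge.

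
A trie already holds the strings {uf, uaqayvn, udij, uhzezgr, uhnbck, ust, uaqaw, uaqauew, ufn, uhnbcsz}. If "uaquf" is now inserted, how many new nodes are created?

2

"uaq" is already a path in the trie; the remaining "uf" must be added.
So 5 − 3 = 2 new nodes.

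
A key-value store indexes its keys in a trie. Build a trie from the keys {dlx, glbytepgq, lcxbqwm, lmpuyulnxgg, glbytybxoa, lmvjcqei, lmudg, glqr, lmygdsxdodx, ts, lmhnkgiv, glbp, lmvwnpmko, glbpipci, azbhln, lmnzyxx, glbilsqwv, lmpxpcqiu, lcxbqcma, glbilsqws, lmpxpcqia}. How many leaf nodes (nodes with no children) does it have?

20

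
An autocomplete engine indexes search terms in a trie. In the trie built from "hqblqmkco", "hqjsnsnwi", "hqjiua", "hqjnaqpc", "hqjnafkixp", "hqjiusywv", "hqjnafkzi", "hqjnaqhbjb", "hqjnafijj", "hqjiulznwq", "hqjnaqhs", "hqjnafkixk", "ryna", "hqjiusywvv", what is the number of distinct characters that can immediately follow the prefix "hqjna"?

Walk "hqjna" from the root, arriving at one node.
Distinct next characters after "hqjna": f, q.
That node has 2 child edges.

2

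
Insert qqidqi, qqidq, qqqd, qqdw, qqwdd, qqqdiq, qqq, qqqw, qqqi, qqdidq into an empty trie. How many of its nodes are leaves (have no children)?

A leaf is a node with no children — equivalently, the end of a word that is not a proper prefix of any other stored word.
Those words: "qqdidq", "qqdw", "qqidqi", "qqqdiq", "qqqi", "qqqw", "qqwdd"
Leaf count: 7

7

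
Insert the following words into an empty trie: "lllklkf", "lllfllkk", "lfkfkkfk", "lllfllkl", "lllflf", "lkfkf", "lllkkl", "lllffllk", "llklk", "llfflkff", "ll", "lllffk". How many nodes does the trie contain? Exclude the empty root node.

41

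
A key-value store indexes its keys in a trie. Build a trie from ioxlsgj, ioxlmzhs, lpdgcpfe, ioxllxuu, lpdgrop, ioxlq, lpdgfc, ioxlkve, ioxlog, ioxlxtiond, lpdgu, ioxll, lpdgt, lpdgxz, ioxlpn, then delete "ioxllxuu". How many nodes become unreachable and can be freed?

A node on "ioxllxuu"'s path can go only if nothing else ends at it or branches off below it.
The suffix "xuu" (3 nodes) is used only by "ioxllxuu"; "ioxll" is itself a stored word, so pruning stops there.
Nodes removed: 3

3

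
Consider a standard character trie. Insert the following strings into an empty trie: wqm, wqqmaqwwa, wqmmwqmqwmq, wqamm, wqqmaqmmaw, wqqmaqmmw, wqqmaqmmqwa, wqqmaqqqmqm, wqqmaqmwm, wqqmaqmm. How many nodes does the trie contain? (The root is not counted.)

36

Count nodes per top-level branch (shared prefixes stored once):
  'w'-branch (wqamm, wqm, wqmmwqmqwmq, wqqmaqmm, wqqmaqmmaw, wqqmaqmmqwa, wqqmaqmmw, wqqmaqmwm, wqqmaqqqmqm, wqqmaqwwa): 36 nodes
Sum: 36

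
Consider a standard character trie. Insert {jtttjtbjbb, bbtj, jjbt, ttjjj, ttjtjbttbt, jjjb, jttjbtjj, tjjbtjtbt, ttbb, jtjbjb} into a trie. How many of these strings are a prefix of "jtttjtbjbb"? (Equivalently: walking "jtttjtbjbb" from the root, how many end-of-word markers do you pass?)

1

Traverse "jtttjtbjbb" character by character; count nodes along the way that are marked as word ends.
Prefixes of the query that are stored words: "jtttjtbjbb"
Count: 1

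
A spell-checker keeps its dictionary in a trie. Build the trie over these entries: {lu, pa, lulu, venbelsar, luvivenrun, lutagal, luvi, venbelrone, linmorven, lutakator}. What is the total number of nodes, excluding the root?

Insert word by word; a character creates a node only if that edge doesn't already exist:
  "lu" → 2 new (l, u)
  "pa" → 2 new (p, a)
  "lulu" → prefix "lu" already present; 2 new (l, u)
  "venbelsar" → 9 new (v, e, n, b, e, l, s, a, r)
  "luvivenrun" → prefix "lu" already present; 8 new (v, i, v, e, n, r, u, n)
  "lutagal" → prefix "lu" already present; 5 new (t, a, g, a, l)
  "luvi" → prefix "luvi" already present; 0 new (none)
  "venbelrone" → prefix "venbel" already present; 4 new (r, o, n, e)
  "linmorven" → prefix "l" already present; 8 new (i, n, m, o, r, v, e, n)
  "lutakator" → prefix "luta" already present; 5 new (k, a, t, o, r)
Total nodes = 2 + 2 + 2 + 9 + 8 + 5 + 0 + 4 + 8 + 5 = 45

45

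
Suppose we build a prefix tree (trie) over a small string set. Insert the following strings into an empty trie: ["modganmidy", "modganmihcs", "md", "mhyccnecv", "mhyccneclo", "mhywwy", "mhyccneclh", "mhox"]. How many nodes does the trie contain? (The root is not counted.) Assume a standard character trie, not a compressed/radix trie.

Trace insertions, counting only characters that open a new branch:
  "modganmidy" → 10 new (m, o, d, g, a, n, m, i, d, y)
  "modganmihcs" → prefix "modganmi" already present; 3 new (h, c, s)
  "md" → prefix "m" already present; 1 new (d)
  "mhyccnecv" → prefix "m" already present; 8 new (h, y, c, c, n, e, c, v)
  "mhyccneclo" → prefix "mhyccnec" already present; 2 new (l, o)
  "mhywwy" → prefix "mhy" already present; 3 new (w, w, y)
  "mhyccneclh" → prefix "mhyccnecl" already present; 1 new (h)
  "mhox" → prefix "mh" already present; 2 new (o, x)
Total nodes = 10 + 3 + 1 + 8 + 2 + 3 + 1 + 2 = 30

30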